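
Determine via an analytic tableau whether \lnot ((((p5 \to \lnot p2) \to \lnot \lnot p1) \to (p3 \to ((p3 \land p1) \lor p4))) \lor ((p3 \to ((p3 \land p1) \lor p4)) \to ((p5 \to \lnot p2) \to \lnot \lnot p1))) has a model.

Unsatisfiable

Initial set: {\lnot ((((p5 \to \lnot p2) \to \lnot \lnot p1) \to (p3 \to ((p3 \land p1) \lor p4))) \lor ((p3 \to ((p3 \land p1) \lor p4)) \to ((p5 \to \lnot p2) \to \lnot \lnot p1)))}.
\lnot ((((p5 \to \lnot p2) \to \lnot \lnot p1) \to (p3 \to ((p3 \land p1) \lor p4))) \lor ((p3 \to ((p3 \land p1) \lor p4)) \to ((p5 \to \lnot p2) \to \lnot \lnot p1))): α-rule — add \lnot (((p5 \to \lnot p2) \to \lnot \lnot p1) \to (p3 \to ((p3 \land p1) \lor p4))), \lnot ((p3 \to ((p3 \land p1) \lor p4)) \to ((p5 \to \lnot p2) \to \lnot \lnot p1)).
\lnot (((p5 \to \lnot p2) \to \lnot \lnot p1) \to (p3 \to ((p3 \land p1) \lor p4))): α-rule — add ((p5 \to \lnot p2) \to \lnot \lnot p1), \lnot (p3 \to ((p3 \land p1) \lor p4)).
\lnot ((p3 \to ((p3 \land p1) \lor p4)) \to ((p5 \to \lnot p2) \to \lnot \lnot p1)): α-rule — add (p3 \to ((p3 \land p1) \lor p4)), \lnot ((p5 \to \lnot p2) \to \lnot \lnot p1).
\lnot (p3 \to ((p3 \land p1) \lor p4)): α-rule — add p3, \lnot ((p3 \land p1) \lor p4).
\lnot ((p5 \to \lnot p2) \to \lnot \lnot p1): α-rule — add (p5 \to \lnot p2), \lnot \lnot \lnot p1.
\lnot ((p3 \land p1) \lor p4): α-rule — add \lnot (p3 \land p1), \lnot p4.
\lnot \lnot \lnot p1: drop double negation, giving \lnot p1.
((p5 \to \lnot p2) \to \lnot \lnot p1): β-rule — branch into \lnot (p5 \to \lnot p2)  //  \lnot \lnot p1.
  branch 1 (add \lnot (p5 \to \lnot p2)):
    \lnot (p5 \to \lnot p2): α-rule — add p5, \lnot \lnot p2.
    (p3 \to ((p3 \land p1) \lor p4)): β-rule — branch into \lnot p3  //  ((p3 \land p1) \lor p4).
      branch 1.1 (add \lnot p3):
        × closes — contains both p3 and \lnot p3.
      branch 1.2 (add ((p3 \land p1) \lor p4)):
        (p5 \to \lnot p2): β-rule — branch into \lnot p5  //  \lnot p2.
          branch 1.2.1 (add \lnot p5):
            × closes — contains both p5 and \lnot p5.
          branch 1.2.2 (add \lnot p2):
            × closes — contains both p2 and \lnot p2.
  branch 2 (add \lnot \lnot p1):
    \lnot \lnot p1: drop double negation, giving p1.
    × closes — contains both p1 and \lnot p1.
All 4 branches close.
Every branch closed; the formula is unsatisfiable.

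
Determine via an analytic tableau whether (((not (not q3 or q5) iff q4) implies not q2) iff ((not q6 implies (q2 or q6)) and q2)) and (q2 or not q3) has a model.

Satisfiable

Initial set: {((((not (not q3 or q5) iff q4) implies not q2) iff ((not q6 implies (q2 or q6)) and q2)) and (q2 or not q3))}.
((((not (not q3 or q5) iff q4) implies not q2) iff ((not q6 implies (q2 or q6)) and q2)) and (q2 or not q3)): α-rule — add (((not (not q3 or q5) iff q4) implies not q2) iff ((not q6 implies (q2 or q6)) and q2)), (q2 or not q3).
(((not (not q3 or q5) iff q4) implies not q2) iff ((not q6 implies (q2 or q6)) and q2)): β-rule — branch into ((not (not q3 or q5) iff q4) implies not q2), ((not q6 implies (q2 or q6)) and q2)  //  not ((not (not q3 or q5) iff q4) implies not q2), not ((not q6 implies (q2 or q6)) and q2).
  branch 1 (add ((not (not q3 or q5) iff q4) implies not q2), ((not q6 implies (q2 or q6)) and q2)):
    ((not q6 implies (q2 or q6)) and q2): α-rule — add (not q6 implies (q2 or q6)), q2.
    (q2 or not q3): β-rule — branch into q2  //  not q3.
      branch 1.1 (add q2):
        ((not (not q3 or q5) iff q4) implies not q2): β-rule — branch into not (not (not q3 or q5) iff q4)  //  not q2.
          branch 1.1.1 (add not (not (not q3 or q5) iff q4)):
            (not q6 implies (q2 or q6)): β-rule — branch into not not q6  //  (q2 or q6).
              branch 1.1.1.1 (add not not q6):
                not (not (not q3 or q5) iff q4): β-rule — branch into not (not q3 or q5), not q4  //  not not (not q3 or q5), q4.
                  branch 1.1.1.1.1 (add not (not q3 or q5), not q4):
                    not (not q3 or q5): α-rule — add not not q3, not q5.
                    ○ open, literals {q2=true, q3=true, q4=false, q5=false, q6=true}.
                  branch 1.1.1.1.2 (add not not (not q3 or q5), q4):
                    not not (not q3 or q5): β-rule — branch into not q3  //  q5.
                      branch 1.1.1.1.2.1 (add not q3):
                        ○ open, literals {q2=true, q3=false, q4=true, q6=true}.
                      branch 1.1.1.1.2.2 (add q5):
                        ○ open, literals {q2=true, q4=true, q5=true, q6=true}.
              branch 1.1.1.2 (add (q2 or q6)):
                not (not (not q3 or q5) iff q4): β-rule — branch into not (not q3 or q5), not q4  //  not not (not q3 or q5), q4.
                  branch 1.1.1.2.1 (add not (not q3 or q5), not q4):
                    not (not q3 or q5): α-rule — add not not q3, not q5.
                    (q2 or q6): β-rule — branch into q2  //  q6.
                      branch 1.1.1.2.1.1 (add q2):
                        ○ open, literals {q2=true, q3=true, q4=false, q5=false}.
                      branch 1.1.1.2.1.2 (add q6):
                        ○ open, literals {q2=true, q3=true, q4=false, q5=false, q6=true}.
                  branch 1.1.1.2.2 (add not not (not q3 or q5), q4):
                    (q2 or q6): β-rule — branch into q2  //  q6.
                      branch 1.1.1.2.2.1 (add q2):
                        not not (not q3 or q5): β-rule — branch into not q3  //  q5.
                          branch 1.1.1.2.2.1.1 (add not q3):
                            ○ open, literals {q2=true, q3=false, q4=true}.
                          branch 1.1.1.2.2.1.2 (add q5):
                            ○ open, literals {q2=true, q4=true, q5=true}.
                      branch 1.1.1.2.2.2 (add q6):
                        not not (not q3 or q5): β-rule — branch into not q3  //  q5.
                          branch 1.1.1.2.2.2.1 (add not q3):
                            ○ open, literals {q2=true, q3=false, q4=true, q6=true}.
                          branch 1.1.1.2.2.2.2 (add q5):
                            ○ open, literals {q2=true, q4=true, q5=true, q6=true}.
          branch 1.1.2 (add not q2):
            × closes — contains both q2 and not q2.
      branch 1.2 (add not q3):
        ((not (not q3 or q5) iff q4) implies not q2): β-rule — branch into not (not (not q3 or q5) iff q4)  //  not q2.
          branch 1.2.1 (add not (not (not q3 or q5) iff q4)):
            (not q6 implies (q2 or q6)): β-rule — branch into not not q6  //  (q2 or q6).
              branch 1.2.1.1 (add not not q6):
                not (not (not q3 or q5) iff q4): β-rule — branch into not (not q3 or q5), not q4  //  not not (not q3 or q5), q4.
                  branch 1.2.1.1.1 (add not (not q3 or q5), not q4):
                    not (not q3 or q5): α-rule — add not not q3, not q5.
                    × closes — contains both q3 and not q3.
                  branch 1.2.1.1.2 (add not not (not q3 or q5), q4):
                    not not (not q3 or q5): β-rule — branch into not q3  //  q5.
                      branch 1.2.1.1.2.1 (add not q3):
                        ○ open, literals {q2=true, q3=false, q4=true, q6=true}.
                      branch 1.2.1.1.2.2 (add q5):
                        ○ open, literals {q2=true, q3=false, q4=true, q5=true, q6=true}.
              branch 1.2.1.2 (add (q2 or q6)):
                not (not (not q3 or q5) iff q4): β-rule — branch into not (not q3 or q5), not q4  //  not not (not q3 or q5), q4.
                  branch 1.2.1.2.1 (add not (not q3 or q5), not q4):
                    not (not q3 or q5): α-rule — add not not q3, not q5.
                    × closes — contains both q3 and not q3.
                  branch 1.2.1.2.2 (add not not (not q3 or q5), q4):
                    (q2 or q6): β-rule — branch into q2  //  q6.
                      branch 1.2.1.2.2.1 (add q2):
                        not not (not q3 or q5): β-rule — branch into not q3  //  q5.
                          branch 1.2.1.2.2.1.1 (add not q3):
                            ○ open, literals {q2=true, q3=false, q4=true}.
                          branch 1.2.1.2.2.1.2 (add q5):
                            ○ open, literals {q2=true, q3=false, q4=true, q5=true}.
                      branch 1.2.1.2.2.2 (add q6):
                        not not (not q3 or q5): β-rule — branch into not q3  //  q5.
                          branch 1.2.1.2.2.2.1 (add not q3):
                            ○ open, literals {q2=true, q3=false, q4=true, q6=true}.
                          branch 1.2.1.2.2.2.2 (add q5):
                            ○ open, literals {q2=true, q3=false, q4=true, q5=true, q6=true}.
          branch 1.2.2 (add not q2):
            × closes — contains both q2 and not q2.
  branch 2 (add not ((not (not q3 or q5) iff q4) implies not q2), not ((not q6 implies (q2 or q6)) and q2)):
    not ((not (not q3 or q5) iff q4) implies not q2): α-rule — add (not (not q3 or q5) iff q4), not not q2.
    (q2 or not q3): β-rule — branch into q2  //  not q3.
      branch 2.1 (add q2):
        not ((not q6 implies (q2 or q6)) and q2): β-rule — branch into not (not q6 implies (q2 or q6))  //  not q2.
          branch 2.1.1 (add not (not q6 implies (q2 or q6))):
            not (not q6 implies (q2 or q6)): α-rule — add not q6, not (q2 or q6).
            not (q2 or q6): α-rule — add not q2, not q6.
            × closes — contains both q2 and not q2.
          branch 2.1.2 (add not q2):
            × closes — contains both q2 and not q2.
      branch 2.2 (add not q3):
        not ((not q6 implies (q2 or q6)) and q2): β-rule — branch into not (not q6 implies (q2 or q6))  //  not q2.
          branch 2.2.1 (add not (not q6 implies (q2 or q6))):
            not (not q6 implies (q2 or q6)): α-rule — add not q6, not (q2 or q6).
            not (q2 or q6): α-rule — add not q2, not q6.
            × closes — contains both q2 and not q2.
          branch 2.2.2 (add not q2):
            × closes — contains both q2 and not q2.
8 branches closed, 15 open.
An open branch gives a satisfying assignment: q2=true, q3=true, q4=false, q5=false, q6=true.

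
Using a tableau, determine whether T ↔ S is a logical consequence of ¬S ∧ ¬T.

Yes

Initial set: {(¬S ∧ ¬T); ¬(T ↔ S)}.
(¬S ∧ ¬T): α-rule — add ¬S, ¬T.
¬(T ↔ S): β-rule — branch into T, ¬S  //  ¬T, S.
  branch 1 (add T, ¬S):
    × closes — contains both T and ¬T.
  branch 2 (add ¬T, S):
    × closes — contains both S and ¬S.
All 2 branches close.
Every branch closed, so the premises entail the conclusion.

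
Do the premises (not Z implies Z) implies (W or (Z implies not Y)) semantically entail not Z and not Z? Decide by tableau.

No

Initial set: {((not Z implies Z) implies (W or (Z implies not Y))); not (not Z and not Z)}.
((not Z implies Z) implies (W or (Z implies not Y))): β-rule — branch into not (not Z implies Z)  //  (W or (Z implies not Y)).
  branch 1 (add not (not Z implies Z)):
    not (not Z implies Z): α-rule — add not Z, not Z.
    not (not Z and not Z): β-rule — branch into not not Z  //  not not Z.
      branch 1.1 (add not not Z):
        × closes — contains both Z and not Z.
      branch 1.2 (add not not Z):
        × closes — contains both Z and not Z.
  branch 2 (add (W or (Z implies not Y))):
    not (not Z and not Z): β-rule — branch into not not Z  //  not not Z.
      branch 2.1 (add not not Z):
        (W or (Z implies not Y)): β-rule — branch into W  //  (Z implies not Y).
          branch 2.1.1 (add W):
            ○ open, literals {W=1, Z=1}.
          branch 2.1.2 (add (Z implies not Y)):
            (Z implies not Y): β-rule — branch into not Z  //  not Y.
              branch 2.1.2.1 (add not Z):
                × closes — contains both Z and not Z.
              branch 2.1.2.2 (add not Y):
                ○ open, literals {Y=0, Z=1}.
      branch 2.2 (add not not Z):
        (W or (Z implies not Y)): β-rule — branch into W  //  (Z implies not Y).
          branch 2.2.1 (add W):
            ○ open, literals {W=1, Z=1}.
          branch 2.2.2 (add (Z implies not Y)):
            (Z implies not Y): β-rule — branch into not Z  //  not Y.
              branch 2.2.2.1 (add not Z):
                × closes — contains both Z and not Z.
              branch 2.2.2.2 (add not Y):
                ○ open, literals {Y=0, Z=1}.
4 branches closed, 4 open.
An open branch gives a countermodel: W=1, Z=1 (unmentioned atoms arbitrary); the premises hold there but the conclusion fails.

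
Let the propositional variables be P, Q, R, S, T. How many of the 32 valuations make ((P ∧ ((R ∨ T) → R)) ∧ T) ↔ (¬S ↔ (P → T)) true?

Initial set: {T (((P ∧ ((R ∨ T) → R)) ∧ T) ↔ (¬S ↔ (P → T)))}.
T (((P ∧ ((R ∨ T) → R)) ∧ T) ↔ (¬S ↔ (P → T))): β-rule — branch into T ((P ∧ ((R ∨ T) → R)) ∧ T), T (¬S ↔ (P → T))  //  F ((P ∧ ((R ∨ T) → R)) ∧ T), F (¬S ↔ (P → T)).
  branch 1 (add T ((P ∧ ((R ∨ T) → R)) ∧ T), T (¬S ↔ (P → T))):
    T ((P ∧ ((R ∨ T) → R)) ∧ T): α-rule — add T (P ∧ ((R ∨ T) → R)), T T.
    T (P ∧ ((R ∨ T) → R)): α-rule — add T P, T ((R ∨ T) → R).
    T (¬S ↔ (P → T)): β-rule — branch into T ¬S, T (P → T)  //  F ¬S, F (P → T).
      branch 1.1 (add T ¬S, T (P → T)):
        T ((R ∨ T) → R): β-rule — branch into F (R ∨ T)  //  T R.
          branch 1.1.1 (add F (R ∨ T)):
            F (R ∨ T): α-rule — add F R, F T.
            × closes — contains both T and ¬T.
          branch 1.1.2 (add T R):
            T (P → T): β-rule — branch into F P  //  T T.
              branch 1.1.2.1 (add F P):
                × closes — contains both P and ¬P.
              branch 1.1.2.2 (add T T):
                ○ open, literals {P=T, R=T, S=F, T=T}.
      branch 1.2 (add F ¬S, F (P → T)):
        F (P → T): α-rule — add T P, F T.
        × closes — contains both T and ¬T.
  branch 2 (add F ((P ∧ ((R ∨ T) → R)) ∧ T), F (¬S ↔ (P → T))):
    F ((P ∧ ((R ∨ T) → R)) ∧ T): β-rule — branch into F (P ∧ ((R ∨ T) → R))  //  F T.
      branch 2.1 (add F (P ∧ ((R ∨ T) → R))):
        F (¬S ↔ (P → T)): β-rule — branch into T ¬S, F (P → T)  //  F ¬S, T (P → T).
          branch 2.1.1 (add T ¬S, F (P → T)):
            F (P → T): α-rule — add T P, F T.
            F (P ∧ ((R ∨ T) → R)): β-rule — branch into F P  //  F ((R ∨ T) → R).
              branch 2.1.1.1 (add F P):
                × closes — contains both P and ¬P.
              branch 2.1.1.2 (add F ((R ∨ T) → R)):
                F ((R ∨ T) → R): α-rule — add T (R ∨ T), F R.
                T (R ∨ T): β-rule — branch into T R  //  T T.
                  branch 2.1.1.2.1 (add T R):
                    × closes — contains both R and ¬R.
                  branch 2.1.1.2.2 (add T T):
                    × closes — contains both T and ¬T.
          branch 2.1.2 (add F ¬S, T (P → T)):
            F (P ∧ ((R ∨ T) → R)): β-rule — branch into F P  //  F ((R ∨ T) → R).
              branch 2.1.2.1 (add F P):
                T (P → T): β-rule — branch into F P  //  T T.
                  branch 2.1.2.1.1 (add F P):
                    ○ open, literals {P=F, S=T}.
                  branch 2.1.2.1.2 (add T T):
                    ○ open, literals {P=F, S=T, T=T}.
              branch 2.1.2.2 (add F ((R ∨ T) → R)):
                F ((R ∨ T) → R): α-rule — add T (R ∨ T), F R.
                T (P → T): β-rule — branch into F P  //  T T.
                  branch 2.1.2.2.1 (add F P):
                    T (R ∨ T): β-rule — branch into T R  //  T T.
                      branch 2.1.2.2.1.1 (add T R):
                        × closes — contains both R and ¬R.
                      branch 2.1.2.2.1.2 (add T T):
                        ○ open, literals {P=F, R=F, S=T, T=T}.
                  branch 2.1.2.2.2 (add T T):
                    T (R ∨ T): β-rule — branch into T R  //  T T.
                      branch 2.1.2.2.2.1 (add T R):
                        × closes — contains both R and ¬R.
                      branch 2.1.2.2.2.2 (add T T):
                        ○ open, literals {R=F, S=T, T=T}.
      branch 2.2 (add F T):
        F (¬S ↔ (P → T)): β-rule — branch into T ¬S, F (P → T)  //  F ¬S, T (P → T).
          branch 2.2.1 (add T ¬S, F (P → T)):
            F (P → T): α-rule — add T P, F T.
            ○ open, literals {P=T, S=F, T=F}.
          branch 2.2.2 (add F ¬S, T (P → T)):
            T (P → T): β-rule — branch into F P  //  T T.
              branch 2.2.2.1 (add F P):
                ○ open, literals {P=F, S=T, T=F}.
              branch 2.2.2.2 (add T T):
                × closes — contains both T and ¬T.
9 branches closed, 7 open.
Each open branch fixes some atoms; the unmentioned ones are free. Counting distinct full assignments: branch {P=T, R=T, S=F, T=T} (Q) contributes 2 new; branch {P=F, S=T} (Q, R, T) contributes 8 new; branch {P=F, S=T, T=T} (Q, R) contributes 0 new; branch {P=F, R=F, S=T, T=T} (Q) contributes 0 new; branch {R=F, S=T, T=T} (P, Q) contributes 2 new; branch {P=T, S=F, T=F} (Q, R) contributes 4 new; branch {P=F, S=T, T=F} (Q, R) contributes 0 new. Total: 16.

16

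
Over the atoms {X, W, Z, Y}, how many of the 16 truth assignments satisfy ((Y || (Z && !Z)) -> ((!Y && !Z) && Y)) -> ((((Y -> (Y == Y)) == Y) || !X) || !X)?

12

Initial set: {(((Y || (Z && !Z)) -> ((!Y && !Z) && Y)) -> ((((Y -> (Y == Y)) == Y) || !X) || !X))}.
(((Y || (Z && !Z)) -> ((!Y && !Z) && Y)) -> ((((Y -> (Y == Y)) == Y) || !X) || !X)): β-rule — branch into !((Y || (Z && !Z)) -> ((!Y && !Z) && Y))  //  ((((Y -> (Y == Y)) == Y) || !X) || !X).
  branch 1 (add !((Y || (Z && !Z)) -> ((!Y && !Z) && Y))):
    !((Y || (Z && !Z)) -> ((!Y && !Z) && Y)): α-rule — add (Y || (Z && !Z)), !((!Y && !Z) && Y).
    (Y || (Z && !Z)): β-rule — branch into Y  //  (Z && !Z).
      branch 1.1 (add Y):
        !((!Y && !Z) && Y): β-rule — branch into !(!Y && !Z)  //  !Y.
          branch 1.1.1 (add !(!Y && !Z)):
            !(!Y && !Z): β-rule — branch into !!Y  //  !!Z.
              branch 1.1.1.1 (add !!Y):
                ○ open, literals {Y=1}.
              branch 1.1.1.2 (add !!Z):
                ○ open, literals {Y=1, Z=1}.
          branch 1.1.2 (add !Y):
            × closes — contains both Y and !Y.
      branch 1.2 (add (Z && !Z)):
        (Z && !Z): α-rule — add Z, !Z.
        × closes — contains both Z and !Z.
  branch 2 (add ((((Y -> (Y == Y)) == Y) || !X) || !X)):
    ((((Y -> (Y == Y)) == Y) || !X) || !X): β-rule — branch into (((Y -> (Y == Y)) == Y) || !X)  //  !X.
      branch 2.1 (add (((Y -> (Y == Y)) == Y) || !X)):
        (((Y -> (Y == Y)) == Y) || !X): β-rule — branch into ((Y -> (Y == Y)) == Y)  //  !X.
          branch 2.1.1 (add ((Y -> (Y == Y)) == Y)):
            ((Y -> (Y == Y)) == Y): β-rule — branch into (Y -> (Y == Y)), Y  //  !(Y -> (Y == Y)), !Y.
              branch 2.1.1.1 (add (Y -> (Y == Y)), Y):
                (Y -> (Y == Y)): β-rule — branch into !Y  //  (Y == Y).
                  branch 2.1.1.1.1 (add !Y):
                    × closes — contains both Y and !Y.
                  branch 2.1.1.1.2 (add (Y == Y)):
                    (Y == Y): β-rule — branch into Y, Y  //  !Y, !Y.
                      branch 2.1.1.1.2.1 (add Y, Y):
                        ○ open, literals {Y=1}.
                      branch 2.1.1.1.2.2 (add !Y, !Y):
                        × closes — contains both Y and !Y.
              branch 2.1.1.2 (add !(Y -> (Y == Y)), !Y):
                !(Y -> (Y == Y)): α-rule — add Y, !(Y == Y).
                × closes — contains both Y and !Y.
          branch 2.1.2 (add !X):
            ○ open, literals {X=0}.
      branch 2.2 (add !X):
        ○ open, literals {X=0}.
5 branches closed, 5 open.
Each open branch fixes some atoms; the unmentioned ones are free. Counting distinct full assignments: branch {Y=1} (X, W, Z) contributes 8 new; branch {Y=1, Z=1} (X, W) contributes 0 new; branch {Y=1} (X, W, Z) contributes 0 new; branch {X=0} (W, Z, Y) contributes 4 new; branch {X=0} (W, Z, Y) contributes 0 new. Total: 12.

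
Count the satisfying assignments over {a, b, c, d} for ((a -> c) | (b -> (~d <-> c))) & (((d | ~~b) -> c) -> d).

9

Initial set: {T (((a -> c) | (b -> (~d <-> c))) & (((d | ~~b) -> c) -> d))}.
T (((a -> c) | (b -> (~d <-> c))) & (((d | ~~b) -> c) -> d)): α-rule — add T ((a -> c) | (b -> (~d <-> c))), T (((d | ~~b) -> c) -> d).
T ((a -> c) | (b -> (~d <-> c))): β-rule — branch into T (a -> c)  //  T (b -> (~d <-> c)).
  branch 1 (add T (a -> c)):
    T (((d | ~~b) -> c) -> d): β-rule — branch into F ((d | ~~b) -> c)  //  T d.
      branch 1.1 (add F ((d | ~~b) -> c)):
        F ((d | ~~b) -> c): α-rule — add T (d | ~~b), F c.
        T (a -> c): β-rule — branch into F a  //  T c.
          branch 1.1.1 (add F a):
            T (d | ~~b): β-rule — branch into T d  //  T ~~b.
              branch 1.1.1.1 (add T d):
                ○ open, literals {a=false, c=false, d=true}.
              branch 1.1.1.2 (add T ~~b):
                T ~~b: drop double negation, giving T b.
                ○ open, literals {a=false, b=true, c=false}.
          branch 1.1.2 (add T c):
            × closes — contains both c and ~c.
      branch 1.2 (add T d):
        T (a -> c): β-rule — branch into F a  //  T c.
          branch 1.2.1 (add F a):
            ○ open, literals {a=false, d=true}.
          branch 1.2.2 (add T c):
            ○ open, literals {c=true, d=true}.
  branch 2 (add T (b -> (~d <-> c))):
    T (((d | ~~b) -> c) -> d): β-rule — branch into F ((d | ~~b) -> c)  //  T d.
      branch 2.1 (add F ((d | ~~b) -> c)):
        F ((d | ~~b) -> c): α-rule — add T (d | ~~b), F c.
        T (b -> (~d <-> c)): β-rule — branch into F b  //  T (~d <-> c).
          branch 2.1.1 (add F b):
            T (d | ~~b): β-rule — branch into T d  //  T ~~b.
              branch 2.1.1.1 (add T d):
                ○ open, literals {b=false, c=false, d=true}.
              branch 2.1.1.2 (add T ~~b):
                T ~~b: drop double negation, giving T b.
                × closes — contains both b and ~b.
          branch 2.1.2 (add T (~d <-> c)):
            T (d | ~~b): β-rule — branch into T d  //  T ~~b.
              branch 2.1.2.1 (add T d):
                T (~d <-> c): β-rule — branch into T ~d, T c  //  F ~d, F c.
                  branch 2.1.2.1.1 (add T ~d, T c):
                    × closes — contains both d and ~d.
                  branch 2.1.2.1.2 (add F ~d, F c):
                    ○ open, literals {c=false, d=true}.
              branch 2.1.2.2 (add T ~~b):
                T ~~b: drop double negation, giving T b.
                T (~d <-> c): β-rule — branch into T ~d, T c  //  F ~d, F c.
                  branch 2.1.2.2.1 (add T ~d, T c):
                    × closes — contains both c and ~c.
                  branch 2.1.2.2.2 (add F ~d, F c):
                    ○ open, literals {b=true, c=false, d=true}.
      branch 2.2 (add T d):
        T (b -> (~d <-> c)): β-rule — branch into F b  //  T (~d <-> c).
          branch 2.2.1 (add F b):
            ○ open, literals {b=false, d=true}.
          branch 2.2.2 (add T (~d <-> c)):
            T (~d <-> c): β-rule — branch into T ~d, T c  //  F ~d, F c.
              branch 2.2.2.1 (add T ~d, T c):
                × closes — contains both d and ~d.
              branch 2.2.2.2 (add F ~d, F c):
                ○ open, literals {c=false, d=true}.
5 branches closed, 9 open.
Each open branch fixes some atoms; the unmentioned ones are free. Counting distinct full assignments: branch {a=false, c=false, d=true} (b) contributes 2 new; branch {a=false, b=true, c=false} (d) contributes 1 new; branch {a=false, d=true} (b, c) contributes 2 new; branch {c=true, d=true} (a, b) contributes 2 new; branch {b=false, c=false, d=true} (a) contributes 1 new; branch {c=false, d=true} (a, b) contributes 1 new; branch {b=true, c=false, d=true} (a) contributes 0 new; branch {b=false, d=true} (a, c) contributes 0 new; branch {c=false, d=true} (a, b) contributes 0 new. Total: 9.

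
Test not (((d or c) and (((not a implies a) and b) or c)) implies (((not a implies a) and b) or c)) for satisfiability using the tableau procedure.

Unsatisfiable

Initial set: {not (((d or c) and (((not a implies a) and b) or c)) implies (((not a implies a) and b) or c))}.
not (((d or c) and (((not a implies a) and b) or c)) implies (((not a implies a) and b) or c)): α-rule — add ((d or c) and (((not a implies a) and b) or c)), not (((not a implies a) and b) or c).
((d or c) and (((not a implies a) and b) or c)): α-rule — add (d or c), (((not a implies a) and b) or c).
not (((not a implies a) and b) or c): α-rule — add not ((not a implies a) and b), not c.
(d or c): β-rule — branch into d  //  c.
  branch 1 (add d):
    (((not a implies a) and b) or c): β-rule — branch into ((not a implies a) and b)  //  c.
      branch 1.1 (add ((not a implies a) and b)):
        ((not a implies a) and b): α-rule — add (not a implies a), b.
        not ((not a implies a) and b): β-rule — branch into not (not a implies a)  //  not b.
          branch 1.1.1 (add not (not a implies a)):
            not (not a implies a): α-rule — add not a, not a.
            (not a implies a): β-rule — branch into not not a  //  a.
              branch 1.1.1.1 (add not not a):
                × closes — contains both a and not a.
              branch 1.1.1.2 (add a):
                × closes — contains both a and not a.
          branch 1.1.2 (add not b):
            × closes — contains both b and not b.
      branch 1.2 (add c):
        × closes — contains both c and not c.
  branch 2 (add c):
    × closes — contains both c and not c.
All 5 branches close.
Every branch closed; the formula is unsatisfiable.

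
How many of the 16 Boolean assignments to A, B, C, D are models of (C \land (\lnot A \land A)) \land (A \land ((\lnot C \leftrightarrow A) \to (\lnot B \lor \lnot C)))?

0

Initial set: {((C \land (\lnot A \land A)) \land (A \land ((\lnot C \leftrightarrow A) \to (\lnot B \lor \lnot C))))}.
((C \land (\lnot A \land A)) \land (A \land ((\lnot C \leftrightarrow A) \to (\lnot B \lor \lnot C)))): α-rule — add (C \land (\lnot A \land A)), (A \land ((\lnot C \leftrightarrow A) \to (\lnot B \lor \lnot C))).
(C \land (\lnot A \land A)): α-rule — add C, (\lnot A \land A).
(A \land ((\lnot C \leftrightarrow A) \to (\lnot B \lor \lnot C))): α-rule — add A, ((\lnot C \leftrightarrow A) \to (\lnot B \lor \lnot C)).
(\lnot A \land A): α-rule — add \lnot A, A.
× closes — contains both A and \lnot A.
All 1 branch closes.
No open branches: the formula has 0 satisfying assignments.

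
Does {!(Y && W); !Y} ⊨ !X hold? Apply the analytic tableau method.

No

Initial set: {!(Y && W); !Y; !!X}.
!(Y && W): β-rule — branch into !Y  //  !W.
  branch 1 (add !Y):
    ○ open, literals {X=1, Y=0}.
  branch 2 (add !W):
    ○ open, literals {W=0, X=1, Y=0}.
0 branches closed, 2 open.
An open branch gives a countermodel: X=1, Y=0 (unmentioned atoms arbitrary); the premises hold there but the conclusion fails.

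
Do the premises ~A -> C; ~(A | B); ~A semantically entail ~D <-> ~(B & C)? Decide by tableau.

Initial set: {(~A -> C); ~(A | B); ~A; ~(~D <-> ~(B & C))}.
~(A | B): α-rule — add ~A, ~B.
(~A -> C): β-rule — branch into ~~A  //  C.
  branch 1 (add ~~A):
    × closes — contains both A and ~A.
  branch 2 (add C):
    ~(~D <-> ~(B & C)): β-rule — branch into ~D, ~~(B & C)  //  ~~D, ~(B & C).
      branch 2.1 (add ~D, ~~(B & C)):
        ~~(B & C): α-rule — add B, C.
        × closes — contains both B and ~B.
      branch 2.2 (add ~~D, ~(B & C)):
        ~(B & C): β-rule — branch into ~B  //  ~C.
          branch 2.2.1 (add ~B):
            ○ open, literals {A=F, B=F, C=T, D=T}.
          branch 2.2.2 (add ~C):
            × closes — contains both C and ~C.
3 branches closed, 1 open.
An open branch gives a countermodel: A=F, B=F, C=T, D=T (unmentioned atoms arbitrary); the premises hold there but the conclusion fails.

No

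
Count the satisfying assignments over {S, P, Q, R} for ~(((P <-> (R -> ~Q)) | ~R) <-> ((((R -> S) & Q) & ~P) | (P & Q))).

Initial set: {~(((P <-> (R -> ~Q)) | ~R) <-> ((((R -> S) & Q) & ~P) | (P & Q)))}.
~(((P <-> (R -> ~Q)) | ~R) <-> ((((R -> S) & Q) & ~P) | (P & Q))): β-rule — branch into ((P <-> (R -> ~Q)) | ~R), ~((((R -> S) & Q) & ~P) | (P & Q))  //  ~((P <-> (R -> ~Q)) | ~R), ((((R -> S) & Q) & ~P) | (P & Q)).
  branch 1 (add ((P <-> (R -> ~Q)) | ~R), ~((((R -> S) & Q) & ~P) | (P & Q))):
    ~((((R -> S) & Q) & ~P) | (P & Q)): α-rule — add ~(((R -> S) & Q) & ~P), ~(P & Q).
    ((P <-> (R -> ~Q)) | ~R): β-rule — branch into (P <-> (R -> ~Q))  //  ~R.
      branch 1.1 (add (P <-> (R -> ~Q))):
        ~(((R -> S) & Q) & ~P): β-rule — branch into ~((R -> S) & Q)  //  ~~P.
          branch 1.1.1 (add ~((R -> S) & Q)):
            ~(P & Q): β-rule — branch into ~P  //  ~Q.
              branch 1.1.1.1 (add ~P):
                (P <-> (R -> ~Q)): β-rule — branch into P, (R -> ~Q)  //  ~P, ~(R -> ~Q).
                  branch 1.1.1.1.1 (add P, (R -> ~Q)):
                    × closes — contains both P and ~P.
                  branch 1.1.1.1.2 (add ~P, ~(R -> ~Q)):
                    ~(R -> ~Q): α-rule — add R, ~~Q.
                    ~((R -> S) & Q): β-rule — branch into ~(R -> S)  //  ~Q.
                      branch 1.1.1.1.2.1 (add ~(R -> S)):
                        ~(R -> S): α-rule — add R, ~S.
                        ○ open, literals {P=false, Q=true, R=true, S=false}.
                      branch 1.1.1.1.2.2 (add ~Q):
                        × closes — contains both Q and ~Q.
              branch 1.1.1.2 (add ~Q):
                (P <-> (R -> ~Q)): β-rule — branch into P, (R -> ~Q)  //  ~P, ~(R -> ~Q).
                  branch 1.1.1.2.1 (add P, (R -> ~Q)):
                    ~((R -> S) & Q): β-rule — branch into ~(R -> S)  //  ~Q.
                      branch 1.1.1.2.1.1 (add ~(R -> S)):
                        ~(R -> S): α-rule — add R, ~S.
                        (R -> ~Q): β-rule — branch into ~R  //  ~Q.
                          branch 1.1.1.2.1.1.1 (add ~R):
                            × closes — contains both R and ~R.
                          branch 1.1.1.2.1.1.2 (add ~Q):
                            ○ open, literals {P=true, Q=false, R=true, S=false}.
                      branch 1.1.1.2.1.2 (add ~Q):
                        (R -> ~Q): β-rule — branch into ~R  //  ~Q.
                          branch 1.1.1.2.1.2.1 (add ~R):
                            ○ open, literals {P=true, Q=false, R=false}.
                          branch 1.1.1.2.1.2.2 (add ~Q):
                            ○ open, literals {P=true, Q=false}.
                  branch 1.1.1.2.2 (add ~P, ~(R -> ~Q)):
                    ~(R -> ~Q): α-rule — add R, ~~Q.
                    × closes — contains both Q and ~Q.
          branch 1.1.2 (add ~~P):
            ~(P & Q): β-rule — branch into ~P  //  ~Q.
              branch 1.1.2.1 (add ~P):
                × closes — contains both P and ~P.
              branch 1.1.2.2 (add ~Q):
                (P <-> (R -> ~Q)): β-rule — branch into P, (R -> ~Q)  //  ~P, ~(R -> ~Q).
                  branch 1.1.2.2.1 (add P, (R -> ~Q)):
                    (R -> ~Q): β-rule — branch into ~R  //  ~Q.
                      branch 1.1.2.2.1.1 (add ~R):
                        ○ open, literals {P=true, Q=false, R=false}.
                      branch 1.1.2.2.1.2 (add ~Q):
                        ○ open, literals {P=true, Q=false}.
                  branch 1.1.2.2.2 (add ~P, ~(R -> ~Q)):
                    × closes — contains both P and ~P.
      branch 1.2 (add ~R):
        ~(((R -> S) & Q) & ~P): β-rule — branch into ~((R -> S) & Q)  //  ~~P.
          branch 1.2.1 (add ~((R -> S) & Q)):
            ~(P & Q): β-rule — branch into ~P  //  ~Q.
              branch 1.2.1.1 (add ~P):
                ~((R -> S) & Q): β-rule — branch into ~(R -> S)  //  ~Q.
                  branch 1.2.1.1.1 (add ~(R -> S)):
                    ~(R -> S): α-rule — add R, ~S.
                    × closes — contains both R and ~R.
                  branch 1.2.1.1.2 (add ~Q):
                    ○ open, literals {P=false, Q=false, R=false}.
              branch 1.2.1.2 (add ~Q):
                ~((R -> S) & Q): β-rule — branch into ~(R -> S)  //  ~Q.
                  branch 1.2.1.2.1 (add ~(R -> S)):
                    ~(R -> S): α-rule — add R, ~S.
                    × closes — contains both R and ~R.
                  branch 1.2.1.2.2 (add ~Q):
                    ○ open, literals {Q=false, R=false}.
          branch 1.2.2 (add ~~P):
            ~(P & Q): β-rule — branch into ~P  //  ~Q.
              branch 1.2.2.1 (add ~P):
                × closes — contains both P and ~P.
              branch 1.2.2.2 (add ~Q):
                ○ open, literals {P=true, Q=false, R=false}.
  branch 2 (add ~((P <-> (R -> ~Q)) | ~R), ((((R -> S) & Q) & ~P) | (P & Q))):
    ~((P <-> (R -> ~Q)) | ~R): α-rule — add ~(P <-> (R -> ~Q)), ~~R.
    ((((R -> S) & Q) & ~P) | (P & Q)): β-rule — branch into (((R -> S) & Q) & ~P)  //  (P & Q).
      branch 2.1 (add (((R -> S) & Q) & ~P)):
        (((R -> S) & Q) & ~P): α-rule — add ((R -> S) & Q), ~P.
        ((R -> S) & Q): α-rule — add (R -> S), Q.
        ~(P <-> (R -> ~Q)): β-rule — branch into P, ~(R -> ~Q)  //  ~P, (R -> ~Q).
          branch 2.1.1 (add P, ~(R -> ~Q)):
            × closes — contains both P and ~P.
          branch 2.1.2 (add ~P, (R -> ~Q)):
            (R -> S): β-rule — branch into ~R  //  S.
              branch 2.1.2.1 (add ~R):
                × closes — contains both R and ~R.
              branch 2.1.2.2 (add S):
                (R -> ~Q): β-rule — branch into ~R  //  ~Q.
                  branch 2.1.2.2.1 (add ~R):
                    × closes — contains both R and ~R.
                  branch 2.1.2.2.2 (add ~Q):
                    × closes — contains both Q and ~Q.
      branch 2.2 (add (P & Q)):
        (P & Q): α-rule — add P, Q.
        ~(P <-> (R -> ~Q)): β-rule — branch into P, ~(R -> ~Q)  //  ~P, (R -> ~Q).
          branch 2.2.1 (add P, ~(R -> ~Q)):
            ~(R -> ~Q): α-rule — add R, ~~Q.
            ○ open, literals {P=true, Q=true, R=true}.
          branch 2.2.2 (add ~P, (R -> ~Q)):
            × closes — contains both P and ~P.
14 branches closed, 10 open.
Each open branch fixes some atoms; the unmentioned ones are free. Counting distinct full assignments: branch {P=false, Q=true, R=true, S=false} (none free) contributes 1 new; branch {P=true, Q=false, R=true, S=false} (none free) contributes 1 new; branch {P=true, Q=false, R=false} (S) contributes 2 new; branch {P=true, Q=false} (S, R) contributes 1 new; branch {P=true, Q=false, R=false} (S) contributes 0 new; branch {P=true, Q=false} (S, R) contributes 0 new; branch {P=false, Q=false, R=false} (S) contributes 2 new; branch {Q=false, R=false} (S, P) contributes 0 new; branch {P=true, Q=false, R=false} (S) contributes 0 new; branch {P=true, Q=true, R=true} (S) contributes 2 new. Total: 9.

9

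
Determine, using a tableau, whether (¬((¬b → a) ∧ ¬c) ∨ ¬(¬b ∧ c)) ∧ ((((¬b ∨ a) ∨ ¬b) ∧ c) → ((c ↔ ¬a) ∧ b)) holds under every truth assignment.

Not valid

Assume the negation and expand:
Initial set: {F ((¬((¬b → a) ∧ ¬c) ∨ ¬(¬b ∧ c)) ∧ ((((¬b ∨ a) ∨ ¬b) ∧ c) → ((c ↔ ¬a) ∧ b)))}.
F ((¬((¬b → a) ∧ ¬c) ∨ ¬(¬b ∧ c)) ∧ ((((¬b ∨ a) ∨ ¬b) ∧ c) → ((c ↔ ¬a) ∧ b))): β-rule — branch into F (¬((¬b → a) ∧ ¬c) ∨ ¬(¬b ∧ c))  //  F ((((¬b ∨ a) ∨ ¬b) ∧ c) → ((c ↔ ¬a) ∧ b)).
  branch 1 (add F (¬((¬b → a) ∧ ¬c) ∨ ¬(¬b ∧ c))):
    F (¬((¬b → a) ∧ ¬c) ∨ ¬(¬b ∧ c)): α-rule — add F ¬((¬b → a) ∧ ¬c), F ¬(¬b ∧ c).
    F ¬((¬b → a) ∧ ¬c): α-rule — add T (¬b → a), T ¬c.
    F ¬(¬b ∧ c): α-rule — add T ¬b, T c.
    × closes — contains both c and ¬c.
  branch 2 (add F ((((¬b ∨ a) ∨ ¬b) ∧ c) → ((c ↔ ¬a) ∧ b))):
    F ((((¬b ∨ a) ∨ ¬b) ∧ c) → ((c ↔ ¬a) ∧ b)): α-rule — add T (((¬b ∨ a) ∨ ¬b) ∧ c), F ((c ↔ ¬a) ∧ b).
    T (((¬b ∨ a) ∨ ¬b) ∧ c): α-rule — add T ((¬b ∨ a) ∨ ¬b), T c.
    F ((c ↔ ¬a) ∧ b): β-rule — branch into F (c ↔ ¬a)  //  F b.
      branch 2.1 (add F (c ↔ ¬a)):
        T ((¬b ∨ a) ∨ ¬b): β-rule — branch into T (¬b ∨ a)  //  T ¬b.
          branch 2.1.1 (add T (¬b ∨ a)):
            F (c ↔ ¬a): β-rule — branch into T c, F ¬a  //  F c, T ¬a.
              branch 2.1.1.1 (add T c, F ¬a):
                T (¬b ∨ a): β-rule — branch into T ¬b  //  T a.
                  branch 2.1.1.1.1 (add T ¬b):
                    ○ open, literals {a=T, b=F, c=T}.
                  branch 2.1.1.1.2 (add T a):
                    ○ open, literals {a=T, c=T}.
              branch 2.1.1.2 (add F c, T ¬a):
                × closes — contains both c and ¬c.
          branch 2.1.2 (add T ¬b):
            F (c ↔ ¬a): β-rule — branch into T c, F ¬a  //  F c, T ¬a.
              branch 2.1.2.1 (add T c, F ¬a):
                ○ open, literals {a=T, b=F, c=T}.
              branch 2.1.2.2 (add F c, T ¬a):
                × closes — contains both c and ¬c.
      branch 2.2 (add F b):
        T ((¬b ∨ a) ∨ ¬b): β-rule — branch into T (¬b ∨ a)  //  T ¬b.
          branch 2.2.1 (add T (¬b ∨ a)):
            T (¬b ∨ a): β-rule — branch into T ¬b  //  T a.
              branch 2.2.1.1 (add T ¬b):
                ○ open, literals {b=F, c=T}.
              branch 2.2.1.2 (add T a):
                ○ open, literals {a=T, b=F, c=T}.
          branch 2.2.2 (add T ¬b):
            ○ open, literals {b=F, c=T}.
3 branches closed, 6 open.
An open branch gives a countermodel: a=T, b=F, c=T (unmentioned atoms arbitrary); under it the original formula is false.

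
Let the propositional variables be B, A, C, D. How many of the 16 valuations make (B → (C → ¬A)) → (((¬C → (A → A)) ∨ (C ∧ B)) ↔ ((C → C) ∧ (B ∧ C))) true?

Initial set: {((B → (C → ¬A)) → (((¬C → (A → A)) ∨ (C ∧ B)) ↔ ((C → C) ∧ (B ∧ C))))}.
((B → (C → ¬A)) → (((¬C → (A → A)) ∨ (C ∧ B)) ↔ ((C → C) ∧ (B ∧ C)))): β-rule — branch into ¬(B → (C → ¬A))  //  (((¬C → (A → A)) ∨ (C ∧ B)) ↔ ((C → C) ∧ (B ∧ C))).
  branch 1 (add ¬(B → (C → ¬A))):
    ¬(B → (C → ¬A)): α-rule — add B, ¬(C → ¬A).
    ¬(C → ¬A): α-rule — add C, ¬¬A.
    ○ open, literals {A=1, B=1, C=1}.
  branch 2 (add (((¬C → (A → A)) ∨ (C ∧ B)) ↔ ((C → C) ∧ (B ∧ C)))):
    (((¬C → (A → A)) ∨ (C ∧ B)) ↔ ((C → C) ∧ (B ∧ C))): β-rule — branch into ((¬C → (A → A)) ∨ (C ∧ B)), ((C → C) ∧ (B ∧ C))  //  ¬((¬C → (A → A)) ∨ (C ∧ B)), ¬((C → C) ∧ (B ∧ C)).
      branch 2.1 (add ((¬C → (A → A)) ∨ (C ∧ B)), ((C → C) ∧ (B ∧ C))):
        ((C → C) ∧ (B ∧ C)): α-rule — add (C → C), (B ∧ C).
        (B ∧ C): α-rule — add B, C.
        ((¬C → (A → A)) ∨ (C ∧ B)): β-rule — branch into (¬C → (A → A))  //  (C ∧ B).
          branch 2.1.1 (add (¬C → (A → A))):
            (C → C): β-rule — branch into ¬C  //  C.
              branch 2.1.1.1 (add ¬C):
                × closes — contains both C and ¬C.
              branch 2.1.1.2 (add C):
                (¬C → (A → A)): β-rule — branch into ¬¬C  //  (A → A).
                  branch 2.1.1.2.1 (add ¬¬C):
                    ○ open, literals {B=1, C=1}.
                  branch 2.1.1.2.2 (add (A → A)):
                    (A → A): β-rule — branch into ¬A  //  A.
                      branch 2.1.1.2.2.1 (add ¬A):
                        ○ open, literals {A=0, B=1, C=1}.
                      branch 2.1.1.2.2.2 (add A):
                        ○ open, literals {A=1, B=1, C=1}.
          branch 2.1.2 (add (C ∧ B)):
            (C ∧ B): α-rule — add C, B.
            (C → C): β-rule — branch into ¬C  //  C.
              branch 2.1.2.1 (add ¬C):
                × closes — contains both C and ¬C.
              branch 2.1.2.2 (add C):
                ○ open, literals {B=1, C=1}.
      branch 2.2 (add ¬((¬C → (A → A)) ∨ (C ∧ B)), ¬((C → C) ∧ (B ∧ C))):
        ¬((¬C → (A → A)) ∨ (C ∧ B)): α-rule — add ¬(¬C → (A → A)), ¬(C ∧ B).
        ¬(¬C → (A → A)): α-rule — add ¬C, ¬(A → A).
        ¬(A → A): α-rule — add A, ¬A.
        × closes — contains both A and ¬A.
3 branches closed, 5 open.
Each open branch fixes some atoms; the unmentioned ones are free. Counting distinct full assignments: branch {A=1, B=1, C=1} (D) contributes 2 new; branch {B=1, C=1} (A, D) contributes 2 new; branch {A=0, B=1, C=1} (D) contributes 0 new; branch {A=1, B=1, C=1} (D) contributes 0 new; branch {B=1, C=1} (A, D) contributes 0 new. Total: 4.

4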